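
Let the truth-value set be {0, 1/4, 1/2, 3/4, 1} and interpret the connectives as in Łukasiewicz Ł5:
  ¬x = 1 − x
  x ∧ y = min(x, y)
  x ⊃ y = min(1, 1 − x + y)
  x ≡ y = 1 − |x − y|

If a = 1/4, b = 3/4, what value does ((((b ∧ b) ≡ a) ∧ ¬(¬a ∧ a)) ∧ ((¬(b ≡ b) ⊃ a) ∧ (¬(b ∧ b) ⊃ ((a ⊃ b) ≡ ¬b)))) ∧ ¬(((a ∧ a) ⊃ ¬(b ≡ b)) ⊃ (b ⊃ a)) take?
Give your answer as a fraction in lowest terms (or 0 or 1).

b ∧ b = 3/4 ∧ 3/4 = 3/4
(b ∧ b) ≡ a = 3/4 ≡ 1/4 = 1/2
¬a = ¬1/4 = 3/4
¬a ∧ a = 3/4 ∧ 1/4 = 1/4
¬(¬a ∧ a) = ¬1/4 = 3/4
((b ∧ b) ≡ a) ∧ ¬(¬a ∧ a) = 1/2 ∧ 3/4 = 1/2
b ≡ b = 3/4 ≡ 3/4 = 1
¬(b ≡ b) = ¬1 = 0
¬(b ≡ b) ⊃ a = 0 ⊃ 1/4 = 1
b ∧ b = 3/4 ∧ 3/4 = 3/4
¬(b ∧ b) = ¬3/4 = 1/4
a ⊃ b = 1/4 ⊃ 3/4 = 1
¬b = ¬3/4 = 1/4
(a ⊃ b) ≡ ¬b = 1 ≡ 1/4 = 1/4
¬(b ∧ b) ⊃ ((a ⊃ b) ≡ ¬b) = 1/4 ⊃ 1/4 = 1
(¬(b ≡ b) ⊃ a) ∧ (¬(b ∧ b) ⊃ ((a ⊃ b) ≡ ¬b)) = 1 ∧ 1 = 1
(((b ∧ b) ≡ a) ∧ ¬(¬a ∧ a)) ∧ ((¬(b ≡ b) ⊃ a) ∧ (¬(b ∧ b) ⊃ ((a ⊃ b) ≡ ¬b))) = 1/2 ∧ 1 = 1/2
a ∧ a = 1/4 ∧ 1/4 = 1/4
b ≡ b = 3/4 ≡ 3/4 = 1
¬(b ≡ b) = ¬1 = 0
(a ∧ a) ⊃ ¬(b ≡ b) = 1/4 ⊃ 0 = 3/4
b ⊃ a = 3/4 ⊃ 1/4 = 1/2
((a ∧ a) ⊃ ¬(b ≡ b)) ⊃ (b ⊃ a) = 3/4 ⊃ 1/2 = 3/4
¬(((a ∧ a) ⊃ ¬(b ≡ b)) ⊃ (b ⊃ a)) = ¬3/4 = 1/4
((((b ∧ b) ≡ a) ∧ ¬(¬a ∧ a)) ∧ ((¬(b ≡ b) ⊃ a) ∧ (¬(b ∧ b) ⊃ ((a ⊃ b) ≡ ¬b)))) ∧ ¬(((a ∧ a) ⊃ ¬(b ≡ b)) ⊃ (b ⊃ a)) = 1/2 ∧ 1/4 = 1/4

1/4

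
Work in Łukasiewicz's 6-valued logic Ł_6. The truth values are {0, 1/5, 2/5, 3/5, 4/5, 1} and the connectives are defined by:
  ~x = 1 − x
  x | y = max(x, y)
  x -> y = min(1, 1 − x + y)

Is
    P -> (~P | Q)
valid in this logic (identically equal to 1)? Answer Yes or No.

Counterexample: take P = 3/5, Q = 0.
~P = ~3/5 = 2/5
~P | Q = 2/5 | 0 = 2/5
P -> (~P | Q) = 3/5 -> 2/5 = 4/5
This gives 4/5 ≠ 1.

No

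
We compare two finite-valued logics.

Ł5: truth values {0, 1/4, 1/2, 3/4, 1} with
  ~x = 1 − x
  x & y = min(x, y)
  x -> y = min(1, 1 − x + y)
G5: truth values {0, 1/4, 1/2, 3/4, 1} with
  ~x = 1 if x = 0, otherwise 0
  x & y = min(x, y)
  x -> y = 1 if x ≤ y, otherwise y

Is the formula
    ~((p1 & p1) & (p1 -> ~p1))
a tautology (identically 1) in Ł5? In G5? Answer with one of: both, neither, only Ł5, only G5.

In Ł5: at p1 = 1/4 the value is 3/4 — not a tautology.
In G5: every assignment gives 1 — tautology.

only G5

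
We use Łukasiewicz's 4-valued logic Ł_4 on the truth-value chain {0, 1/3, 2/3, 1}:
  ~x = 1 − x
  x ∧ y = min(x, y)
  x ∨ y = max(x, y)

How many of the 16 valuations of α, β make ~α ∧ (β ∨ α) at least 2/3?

4

α = 0, β = 0 ↦ 0  <
α = 0, β = 1/3 ↦ 1/3  <
α = 0, β = 2/3 ↦ 2/3  ≥
α = 0, β = 1 ↦ 1  ≥
α = 1/3, β = 0 ↦ 1/3  <
α = 1/3, β = 1/3 ↦ 1/3  <
α = 1/3, β = 2/3 ↦ 2/3  ≥
α = 1/3, β = 1 ↦ 2/3  ≥
α = 2/3, β = 0 ↦ 1/3  <
α = 2/3, β = 1/3 ↦ 1/3  <
α = 2/3, β = 2/3 ↦ 1/3  <
α = 2/3, β = 1 ↦ 1/3  <
α = 1, β = 0 ↦ 0  <
α = 1, β = 1/3 ↦ 0  <
α = 1, β = 2/3 ↦ 0  <
α = 1, β = 1 ↦ 0  <
So 4 of the 16 assignments meet the threshold.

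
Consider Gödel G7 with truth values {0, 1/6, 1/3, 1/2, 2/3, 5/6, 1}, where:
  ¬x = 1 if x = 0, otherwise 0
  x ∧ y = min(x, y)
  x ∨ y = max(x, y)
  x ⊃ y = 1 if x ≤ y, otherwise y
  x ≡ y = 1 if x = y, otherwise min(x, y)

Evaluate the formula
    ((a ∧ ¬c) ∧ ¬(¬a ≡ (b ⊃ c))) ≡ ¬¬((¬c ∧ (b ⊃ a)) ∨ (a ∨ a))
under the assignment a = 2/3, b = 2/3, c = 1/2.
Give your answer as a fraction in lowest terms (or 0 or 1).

¬c = ¬1/2 = 0
a ∧ ¬c = 2/3 ∧ 0 = 0
¬a = ¬2/3 = 0
b ⊃ c = 2/3 ⊃ 1/2 = 1/2
¬a ≡ (b ⊃ c) = 0 ≡ 1/2 = 0
¬(¬a ≡ (b ⊃ c)) = ¬0 = 1
(a ∧ ¬c) ∧ ¬(¬a ≡ (b ⊃ c)) = 0 ∧ 1 = 0
¬c = ¬1/2 = 0
b ⊃ a = 2/3 ⊃ 2/3 = 1
¬c ∧ (b ⊃ a) = 0 ∧ 1 = 0
a ∨ a = 2/3 ∨ 2/3 = 2/3
(¬c ∧ (b ⊃ a)) ∨ (a ∨ a) = 0 ∨ 2/3 = 2/3
¬((¬c ∧ (b ⊃ a)) ∨ (a ∨ a)) = ¬2/3 = 0
¬¬((¬c ∧ (b ⊃ a)) ∨ (a ∨ a)) = ¬0 = 1
((a ∧ ¬c) ∧ ¬(¬a ≡ (b ⊃ c))) ≡ ¬¬((¬c ∧ (b ⊃ a)) ∨ (a ∨ a)) = 0 ≡ 1 = 0

0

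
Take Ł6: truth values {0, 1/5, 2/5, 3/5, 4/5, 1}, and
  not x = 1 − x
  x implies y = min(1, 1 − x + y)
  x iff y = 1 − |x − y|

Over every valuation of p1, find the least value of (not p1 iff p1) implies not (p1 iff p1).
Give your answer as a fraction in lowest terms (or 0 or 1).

Take p1 = 2/5:
not p1 = not 2/5 = 3/5
not p1 iff p1 = 3/5 iff 2/5 = 4/5
p1 iff p1 = 2/5 iff 2/5 = 1
not (p1 iff p1) = not 1 = 0
(not p1 iff p1) implies not (p1 iff p1) = 4/5 implies 0 = 1/5
No assignment yields a value below 1/5, so this is the minimum.

1/5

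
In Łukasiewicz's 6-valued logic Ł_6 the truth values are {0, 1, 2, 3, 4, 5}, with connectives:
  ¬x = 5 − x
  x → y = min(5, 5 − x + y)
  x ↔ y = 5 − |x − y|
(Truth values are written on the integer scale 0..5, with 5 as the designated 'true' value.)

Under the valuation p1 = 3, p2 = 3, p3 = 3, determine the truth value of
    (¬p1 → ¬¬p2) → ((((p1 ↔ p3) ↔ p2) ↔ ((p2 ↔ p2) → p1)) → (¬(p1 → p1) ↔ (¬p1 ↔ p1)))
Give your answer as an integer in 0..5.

¬p1 = ¬3 = 2
¬p2 = ¬3 = 2
¬¬p2 = ¬2 = 3
¬p1 → ¬¬p2 = 2 → 3 = 5
p1 ↔ p3 = 3 ↔ 3 = 5
(p1 ↔ p3) ↔ p2 = 5 ↔ 3 = 3
p2 ↔ p2 = 3 ↔ 3 = 5
(p2 ↔ p2) → p1 = 5 → 3 = 3
((p1 ↔ p3) ↔ p2) ↔ ((p2 ↔ p2) → p1) = 3 ↔ 3 = 5
p1 → p1 = 3 → 3 = 5
¬(p1 → p1) = ¬5 = 0
¬p1 = ¬3 = 2
¬p1 ↔ p1 = 2 ↔ 3 = 4
¬(p1 → p1) ↔ (¬p1 ↔ p1) = 0 ↔ 4 = 1
(((p1 ↔ p3) ↔ p2) ↔ ((p2 ↔ p2) → p1)) → (¬(p1 → p1) ↔ (¬p1 ↔ p1)) = 5 → 1 = 1
(¬p1 → ¬¬p2) → ((((p1 ↔ p3) ↔ p2) ↔ ((p2 ↔ p2) → p1)) → (¬(p1 → p1) ↔ (¬p1 ↔ p1))) = 5 → 1 = 1

1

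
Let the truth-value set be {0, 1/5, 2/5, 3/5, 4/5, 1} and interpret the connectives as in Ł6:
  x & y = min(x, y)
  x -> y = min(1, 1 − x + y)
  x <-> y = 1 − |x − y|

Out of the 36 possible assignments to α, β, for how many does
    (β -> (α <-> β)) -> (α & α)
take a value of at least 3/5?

value 1: 11 assignments (counts)
value 4/5: 5 assignments (counts)
value 3/5: 8 assignments (counts)
value 2/5: 4 assignments
value 1/5: 5 assignments
value 0: 3 assignments
So 24 of the 36 assignments meet the threshold.

24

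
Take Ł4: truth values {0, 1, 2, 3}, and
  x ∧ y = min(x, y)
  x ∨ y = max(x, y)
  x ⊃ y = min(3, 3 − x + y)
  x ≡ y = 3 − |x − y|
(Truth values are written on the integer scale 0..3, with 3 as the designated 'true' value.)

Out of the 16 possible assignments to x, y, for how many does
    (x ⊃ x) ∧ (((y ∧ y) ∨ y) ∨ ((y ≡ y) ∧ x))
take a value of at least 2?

x = 0, y = 0 ↦ 0  <
x = 0, y = 1 ↦ 1  <
x = 0, y = 2 ↦ 2  ≥
x = 0, y = 3 ↦ 3  ≥
x = 1, y = 0 ↦ 1  <
x = 1, y = 1 ↦ 1  <
x = 1, y = 2 ↦ 2  ≥
x = 1, y = 3 ↦ 3  ≥
x = 2, y = 0 ↦ 2  ≥
x = 2, y = 1 ↦ 2  ≥
x = 2, y = 2 ↦ 2  ≥
x = 2, y = 3 ↦ 3  ≥
x = 3, y = 0 ↦ 3  ≥
x = 3, y = 1 ↦ 3  ≥
x = 3, y = 2 ↦ 3  ≥
x = 3, y = 3 ↦ 3  ≥
So 12 of the 16 assignments meet the threshold.

12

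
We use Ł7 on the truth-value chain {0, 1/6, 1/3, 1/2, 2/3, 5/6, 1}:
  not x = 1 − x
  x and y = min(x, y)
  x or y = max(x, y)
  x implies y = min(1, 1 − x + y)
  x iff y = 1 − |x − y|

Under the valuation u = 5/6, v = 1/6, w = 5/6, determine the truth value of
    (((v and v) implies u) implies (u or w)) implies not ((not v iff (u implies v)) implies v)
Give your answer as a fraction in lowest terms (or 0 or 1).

v and v = 1/6 and 1/6 = 1/6
(v and v) implies u = 1/6 implies 5/6 = 1
u or w = 5/6 or 5/6 = 5/6
((v and v) implies u) implies (u or w) = 1 implies 5/6 = 5/6
not v = not 1/6 = 5/6
u implies v = 5/6 implies 1/6 = 1/3
not v iff (u implies v) = 5/6 iff 1/3 = 1/2
(not v iff (u implies v)) implies v = 1/2 implies 1/6 = 2/3
not ((not v iff (u implies v)) implies v) = not 2/3 = 1/3
(((v and v) implies u) implies (u or w)) implies not ((not v iff (u implies v)) implies v) = 5/6 implies 1/3 = 1/2

1/2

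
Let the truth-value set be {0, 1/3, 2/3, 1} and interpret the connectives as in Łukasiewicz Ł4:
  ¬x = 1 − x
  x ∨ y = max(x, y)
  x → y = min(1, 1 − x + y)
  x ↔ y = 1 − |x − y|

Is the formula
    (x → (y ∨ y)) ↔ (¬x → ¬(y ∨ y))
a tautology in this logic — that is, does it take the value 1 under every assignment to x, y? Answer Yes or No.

Counterexample: take x = 0, y = 1/3.
y ∨ y = 1/3 ∨ 1/3 = 1/3
x → (y ∨ y) = 0 → 1/3 = 1
¬x = ¬0 = 1
y ∨ y = 1/3 ∨ 1/3 = 1/3
¬(y ∨ y) = ¬1/3 = 2/3
¬x → ¬(y ∨ y) = 1 → 2/3 = 2/3
(x → (y ∨ y)) ↔ (¬x → ¬(y ∨ y)) = 1 ↔ 2/3 = 2/3
This gives 2/3 ≠ 1.

No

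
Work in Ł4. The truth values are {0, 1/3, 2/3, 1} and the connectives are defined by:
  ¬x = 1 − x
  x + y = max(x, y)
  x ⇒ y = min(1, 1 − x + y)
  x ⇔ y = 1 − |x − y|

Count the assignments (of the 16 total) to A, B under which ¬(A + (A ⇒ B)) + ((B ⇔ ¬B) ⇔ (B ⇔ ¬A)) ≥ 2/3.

A = 0, B = 0 ↦ 1  ≥
A = 0, B = 1/3 ↦ 2/3  ≥
A = 0, B = 2/3 ↦ 1  ≥
A = 0, B = 1 ↦ 0  <
A = 1/3, B = 0 ↦ 2/3  ≥
A = 1/3, B = 1/3 ↦ 1  ≥
A = 1/3, B = 2/3 ↦ 2/3  ≥
A = 1/3, B = 1 ↦ 1/3  <
A = 2/3, B = 0 ↦ 1/3  <
A = 2/3, B = 1/3 ↦ 2/3  ≥
A = 2/3, B = 2/3 ↦ 1  ≥
A = 2/3, B = 1 ↦ 2/3  ≥
A = 1, B = 0 ↦ 0  <
A = 1, B = 1/3 ↦ 1  ≥
A = 1, B = 2/3 ↦ 2/3  ≥
A = 1, B = 1 ↦ 1  ≥
So 12 of the 16 assignments meet the threshold.

12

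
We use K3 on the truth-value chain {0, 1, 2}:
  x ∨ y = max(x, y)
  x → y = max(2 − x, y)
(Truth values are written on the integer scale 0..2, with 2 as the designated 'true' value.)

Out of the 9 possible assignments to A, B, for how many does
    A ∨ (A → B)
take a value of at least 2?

7

A = 0, B = 0 ↦ 2  ≥
A = 0, B = 1 ↦ 2  ≥
A = 0, B = 2 ↦ 2  ≥
A = 1, B = 0 ↦ 1  <
A = 1, B = 1 ↦ 1  <
A = 1, B = 2 ↦ 2  ≥
A = 2, B = 0 ↦ 2  ≥
A = 2, B = 1 ↦ 2  ≥
A = 2, B = 2 ↦ 2  ≥
So 7 of the 9 assignments meet the threshold.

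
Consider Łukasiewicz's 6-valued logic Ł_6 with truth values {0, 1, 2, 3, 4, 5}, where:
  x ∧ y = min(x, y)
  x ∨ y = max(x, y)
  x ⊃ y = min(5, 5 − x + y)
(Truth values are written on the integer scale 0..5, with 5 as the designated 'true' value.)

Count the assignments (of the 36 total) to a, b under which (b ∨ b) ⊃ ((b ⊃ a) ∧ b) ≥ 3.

value 5: 27 assignments (counts)
value 4: 3 assignments (counts)
value 3: 2 assignments (counts)
value 2: 2 assignments
value 1: 1 assignment
value 0: 1 assignment
So 32 of the 36 assignments meet the threshold.

32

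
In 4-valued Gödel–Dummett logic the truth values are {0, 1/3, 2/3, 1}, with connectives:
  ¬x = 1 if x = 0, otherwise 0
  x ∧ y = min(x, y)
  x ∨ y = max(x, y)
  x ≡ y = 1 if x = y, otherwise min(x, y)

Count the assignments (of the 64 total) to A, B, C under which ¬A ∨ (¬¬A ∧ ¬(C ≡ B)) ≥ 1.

34

value 1: 34 assignments (counts)
value 0: 30 assignments
So 34 of the 64 assignments meet the threshold.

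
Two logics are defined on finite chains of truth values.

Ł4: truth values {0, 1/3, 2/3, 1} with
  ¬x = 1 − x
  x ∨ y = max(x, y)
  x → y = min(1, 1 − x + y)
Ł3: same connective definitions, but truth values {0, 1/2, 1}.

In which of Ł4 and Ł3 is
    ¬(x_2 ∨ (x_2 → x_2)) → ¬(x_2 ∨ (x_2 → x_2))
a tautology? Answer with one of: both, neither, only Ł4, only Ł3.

both

In Ł4: every assignment gives 1 — tautology.
In Ł3: every assignment gives 1 — tautology.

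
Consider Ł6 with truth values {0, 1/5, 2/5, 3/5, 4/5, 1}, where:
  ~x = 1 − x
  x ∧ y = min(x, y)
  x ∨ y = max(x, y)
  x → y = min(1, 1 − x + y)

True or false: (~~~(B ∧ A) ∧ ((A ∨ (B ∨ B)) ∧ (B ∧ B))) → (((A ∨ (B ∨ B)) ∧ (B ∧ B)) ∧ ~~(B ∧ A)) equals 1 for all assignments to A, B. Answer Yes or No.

Counterexample: take A = 0, B = 1/5.
B ∧ A = 1/5 ∧ 0 = 0
~(B ∧ A) = ~0 = 1
~~(B ∧ A) = ~1 = 0
~~~(B ∧ A) = ~0 = 1
B ∨ B = 1/5 ∨ 1/5 = 1/5
A ∨ (B ∨ B) = 0 ∨ 1/5 = 1/5
B ∧ B = 1/5 ∧ 1/5 = 1/5
(A ∨ (B ∨ B)) ∧ (B ∧ B) = 1/5 ∧ 1/5 = 1/5
~~~(B ∧ A) ∧ ((A ∨ (B ∨ B)) ∧ (B ∧ B)) = 1 ∧ 1/5 = 1/5
B ∨ B = 1/5 ∨ 1/5 = 1/5
A ∨ (B ∨ B) = 0 ∨ 1/5 = 1/5
B ∧ B = 1/5 ∧ 1/5 = 1/5
(A ∨ (B ∨ B)) ∧ (B ∧ B) = 1/5 ∧ 1/5 = 1/5
B ∧ A = 1/5 ∧ 0 = 0
~(B ∧ A) = ~0 = 1
~~(B ∧ A) = ~1 = 0
((A ∨ (B ∨ B)) ∧ (B ∧ B)) ∧ ~~(B ∧ A) = 1/5 ∧ 0 = 0
(~~~(B ∧ A) ∧ ((A ∨ (B ∨ B)) ∧ (B ∧ B))) → (((A ∨ (B ∨ B)) ∧ (B ∧ B)) ∧ ~~(B ∧ A)) = 1/5 → 0 = 4/5
This gives 4/5 ≠ 1.

No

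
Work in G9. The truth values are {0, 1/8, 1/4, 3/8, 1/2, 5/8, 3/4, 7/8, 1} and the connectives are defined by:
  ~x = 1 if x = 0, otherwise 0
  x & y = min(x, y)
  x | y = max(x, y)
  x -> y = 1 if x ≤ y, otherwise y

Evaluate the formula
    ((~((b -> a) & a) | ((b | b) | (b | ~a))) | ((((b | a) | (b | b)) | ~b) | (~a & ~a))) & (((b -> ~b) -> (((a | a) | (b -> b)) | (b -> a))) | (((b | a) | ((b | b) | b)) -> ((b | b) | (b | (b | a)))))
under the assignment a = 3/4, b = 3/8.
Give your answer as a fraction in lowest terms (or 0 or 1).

b -> a = 3/8 -> 3/4 = 1
(b -> a) & a = 1 & 3/4 = 3/4
~((b -> a) & a) = ~3/4 = 0
b | b = 3/8 | 3/8 = 3/8
~a = ~3/4 = 0
b | ~a = 3/8 | 0 = 3/8
(b | b) | (b | ~a) = 3/8 | 3/8 = 3/8
~((b -> a) & a) | ((b | b) | (b | ~a)) = 0 | 3/8 = 3/8
b | a = 3/8 | 3/4 = 3/4
b | b = 3/8 | 3/8 = 3/8
(b | a) | (b | b) = 3/4 | 3/8 = 3/4
~b = ~3/8 = 0
((b | a) | (b | b)) | ~b = 3/4 | 0 = 3/4
~a = ~3/4 = 0
~a = ~3/4 = 0
~a & ~a = 0 & 0 = 0
(((b | a) | (b | b)) | ~b) | (~a & ~a) = 3/4 | 0 = 3/4
(~((b -> a) & a) | ((b | b) | (b | ~a))) | ((((b | a) | (b | b)) | ~b) | (~a & ~a)) = 3/8 | 3/4 = 3/4
~b = ~3/8 = 0
b -> ~b = 3/8 -> 0 = 0
a | a = 3/4 | 3/4 = 3/4
b -> b = 3/8 -> 3/8 = 1
(a | a) | (b -> b) = 3/4 | 1 = 1
b -> a = 3/8 -> 3/4 = 1
((a | a) | (b -> b)) | (b -> a) = 1 | 1 = 1
(b -> ~b) -> (((a | a) | (b -> b)) | (b -> a)) = 0 -> 1 = 1
b | a = 3/8 | 3/4 = 3/4
b | b = 3/8 | 3/8 = 3/8
(b | b) | b = 3/8 | 3/8 = 3/8
(b | a) | ((b | b) | b) = 3/4 | 3/8 = 3/4
b | b = 3/8 | 3/8 = 3/8
b | a = 3/8 | 3/4 = 3/4
b | (b | a) = 3/8 | 3/4 = 3/4
(b | b) | (b | (b | a)) = 3/8 | 3/4 = 3/4
((b | a) | ((b | b) | b)) -> ((b | b) | (b | (b | a))) = 3/4 -> 3/4 = 1
((b -> ~b) -> (((a | a) | (b -> b)) | (b -> a))) | (((b | a) | ((b | b) | b)) -> ((b | b) | (b | (b | a)))) = 1 | 1 = 1
((~((b -> a) & a) | ((b | b) | (b | ~a))) | ((((b | a) | (b | b)) | ~b) | (~a & ~a))) & (((b -> ~b) -> (((a | a) | (b -> b)) | (b -> a))) | (((b | a) | ((b | b) | b)) -> ((b | b) | (b | (b | a))))) = 3/4 & 1 = 3/4

3/4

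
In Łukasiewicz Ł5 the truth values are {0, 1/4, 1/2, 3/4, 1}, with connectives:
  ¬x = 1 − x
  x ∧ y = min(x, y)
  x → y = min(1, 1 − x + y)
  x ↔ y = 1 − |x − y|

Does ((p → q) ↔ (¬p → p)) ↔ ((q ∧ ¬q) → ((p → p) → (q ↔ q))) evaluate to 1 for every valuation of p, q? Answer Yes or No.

Counterexample: take p = 0, q = 0.
p → q = 0 → 0 = 1
¬p = ¬0 = 1
¬p → p = 1 → 0 = 0
(p → q) ↔ (¬p → p) = 1 ↔ 0 = 0
¬q = ¬0 = 1
q ∧ ¬q = 0 ∧ 1 = 0
p → p = 0 → 0 = 1
q ↔ q = 0 ↔ 0 = 1
(p → p) → (q ↔ q) = 1 → 1 = 1
(q ∧ ¬q) → ((p → p) → (q ↔ q)) = 0 → 1 = 1
((p → q) ↔ (¬p → p)) ↔ ((q ∧ ¬q) → ((p → p) → (q ↔ q))) = 0 ↔ 1 = 0
This gives 0 ≠ 1.

No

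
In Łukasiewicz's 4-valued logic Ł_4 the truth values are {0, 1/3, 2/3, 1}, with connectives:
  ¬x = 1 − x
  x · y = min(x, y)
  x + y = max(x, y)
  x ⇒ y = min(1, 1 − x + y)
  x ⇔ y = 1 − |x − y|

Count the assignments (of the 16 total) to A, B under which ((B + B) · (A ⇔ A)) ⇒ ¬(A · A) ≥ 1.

A = 0, B = 0 ↦ 1  ≥
A = 0, B = 1/3 ↦ 1  ≥
A = 0, B = 2/3 ↦ 1  ≥
A = 0, B = 1 ↦ 1  ≥
A = 1/3, B = 0 ↦ 1  ≥
A = 1/3, B = 1/3 ↦ 1  ≥
A = 1/3, B = 2/3 ↦ 1  ≥
A = 1/3, B = 1 ↦ 2/3  <
A = 2/3, B = 0 ↦ 1  ≥
A = 2/3, B = 1/3 ↦ 1  ≥
A = 2/3, B = 2/3 ↦ 2/3  <
A = 2/3, B = 1 ↦ 1/3  <
A = 1, B = 0 ↦ 1  ≥
A = 1, B = 1/3 ↦ 2/3  <
A = 1, B = 2/3 ↦ 1/3  <
A = 1, B = 1 ↦ 0  <
So 10 of the 16 assignments meet the threshold.

10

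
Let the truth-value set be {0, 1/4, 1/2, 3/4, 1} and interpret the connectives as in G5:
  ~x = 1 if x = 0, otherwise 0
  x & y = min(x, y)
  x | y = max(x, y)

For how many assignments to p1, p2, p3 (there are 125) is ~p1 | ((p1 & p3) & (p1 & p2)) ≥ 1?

value 1: 26 assignments (counts)
value 3/4: 7 assignments
value 1/2: 19 assignments
value 1/4: 37 assignments
value 0: 36 assignments
So 26 of the 125 assignments meet the threshold.

26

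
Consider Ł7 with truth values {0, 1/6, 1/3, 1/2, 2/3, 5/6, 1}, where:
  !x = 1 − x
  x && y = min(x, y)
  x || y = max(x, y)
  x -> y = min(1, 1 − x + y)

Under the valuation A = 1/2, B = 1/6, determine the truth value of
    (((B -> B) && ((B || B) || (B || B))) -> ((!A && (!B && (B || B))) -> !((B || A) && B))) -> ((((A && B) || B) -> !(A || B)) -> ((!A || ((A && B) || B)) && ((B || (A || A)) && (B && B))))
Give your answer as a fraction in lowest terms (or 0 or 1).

B -> B = 1/6 -> 1/6 = 1
B || B = 1/6 || 1/6 = 1/6
B || B = 1/6 || 1/6 = 1/6
(B || B) || (B || B) = 1/6 || 1/6 = 1/6
(B -> B) && ((B || B) || (B || B)) = 1 && 1/6 = 1/6
!A = !1/2 = 1/2
!B = !1/6 = 5/6
B || B = 1/6 || 1/6 = 1/6
!B && (B || B) = 5/6 && 1/6 = 1/6
!A && (!B && (B || B)) = 1/2 && 1/6 = 1/6
B || A = 1/6 || 1/2 = 1/2
(B || A) && B = 1/2 && 1/6 = 1/6
!((B || A) && B) = !1/6 = 5/6
(!A && (!B && (B || B))) -> !((B || A) && B) = 1/6 -> 5/6 = 1
((B -> B) && ((B || B) || (B || B))) -> ((!A && (!B && (B || B))) -> !((B || A) && B)) = 1/6 -> 1 = 1
A && B = 1/2 && 1/6 = 1/6
(A && B) || B = 1/6 || 1/6 = 1/6
A || B = 1/2 || 1/6 = 1/2
!(A || B) = !1/2 = 1/2
((A && B) || B) -> !(A || B) = 1/6 -> 1/2 = 1
!A = !1/2 = 1/2
A && B = 1/2 && 1/6 = 1/6
(A && B) || B = 1/6 || 1/6 = 1/6
!A || ((A && B) || B) = 1/2 || 1/6 = 1/2
A || A = 1/2 || 1/2 = 1/2
B || (A || A) = 1/6 || 1/2 = 1/2
B && B = 1/6 && 1/6 = 1/6
(B || (A || A)) && (B && B) = 1/2 && 1/6 = 1/6
(!A || ((A && B) || B)) && ((B || (A || A)) && (B && B)) = 1/2 && 1/6 = 1/6
(((A && B) || B) -> !(A || B)) -> ((!A || ((A && B) || B)) && ((B || (A || A)) && (B && B))) = 1 -> 1/6 = 1/6
(((B -> B) && ((B || B) || (B || B))) -> ((!A && (!B && (B || B))) -> !((B || A) && B))) -> ((((A && B) || B) -> !(A || B)) -> ((!A || ((A && B) || B)) && ((B || (A || A)) && (B && B)))) = 1 -> 1/6 = 1/6

1/6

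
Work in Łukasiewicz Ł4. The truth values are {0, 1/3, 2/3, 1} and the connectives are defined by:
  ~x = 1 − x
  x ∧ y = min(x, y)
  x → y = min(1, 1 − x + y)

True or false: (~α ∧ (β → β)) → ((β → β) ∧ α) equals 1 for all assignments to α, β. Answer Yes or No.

Counterexample: take α = 0, β = 0.
~α = ~0 = 1
β → β = 0 → 0 = 1
~α ∧ (β → β) = 1 ∧ 1 = 1
β → β = 0 → 0 = 1
(β → β) ∧ α = 1 ∧ 0 = 0
(~α ∧ (β → β)) → ((β → β) ∧ α) = 1 → 0 = 0
This gives 0 ≠ 1.

No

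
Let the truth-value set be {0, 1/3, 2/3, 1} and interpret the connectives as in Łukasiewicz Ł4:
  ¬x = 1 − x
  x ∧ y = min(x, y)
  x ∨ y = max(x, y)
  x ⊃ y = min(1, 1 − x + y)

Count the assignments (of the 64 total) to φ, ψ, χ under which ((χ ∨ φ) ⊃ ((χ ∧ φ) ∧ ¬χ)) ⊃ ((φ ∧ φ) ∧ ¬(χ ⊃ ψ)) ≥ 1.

24

value 1: 24 assignments (counts)
value 2/3: 17 assignments
value 1/3: 16 assignments
value 0: 7 assignments
So 24 of the 64 assignments meet the threshold.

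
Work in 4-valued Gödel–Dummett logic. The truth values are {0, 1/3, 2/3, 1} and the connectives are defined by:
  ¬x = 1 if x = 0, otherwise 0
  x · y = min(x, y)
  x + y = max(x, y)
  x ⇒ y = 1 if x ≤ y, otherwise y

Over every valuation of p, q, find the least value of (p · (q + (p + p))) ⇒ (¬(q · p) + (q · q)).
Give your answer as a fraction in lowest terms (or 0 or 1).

1/3

Take p = 2/3, q = 1/3:
p + p = 2/3 + 2/3 = 2/3
q + (p + p) = 1/3 + 2/3 = 2/3
p · (q + (p + p)) = 2/3 · 2/3 = 2/3
q · p = 1/3 · 2/3 = 1/3
¬(q · p) = ¬1/3 = 0
q · q = 1/3 · 1/3 = 1/3
¬(q · p) + (q · q) = 0 + 1/3 = 1/3
(p · (q + (p + p))) ⇒ (¬(q · p) + (q · q)) = 2/3 ⇒ 1/3 = 1/3
No assignment yields a value below 1/3, so this is the minimum.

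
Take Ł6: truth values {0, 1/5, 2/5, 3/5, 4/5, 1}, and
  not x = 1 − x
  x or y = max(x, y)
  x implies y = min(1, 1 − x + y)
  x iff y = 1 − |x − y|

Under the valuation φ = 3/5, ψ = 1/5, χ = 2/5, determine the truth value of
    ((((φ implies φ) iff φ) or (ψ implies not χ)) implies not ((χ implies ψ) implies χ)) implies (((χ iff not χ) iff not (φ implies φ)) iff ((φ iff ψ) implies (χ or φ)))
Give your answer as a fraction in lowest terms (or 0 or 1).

4/5

φ implies φ = 3/5 implies 3/5 = 1
(φ implies φ) iff φ = 1 iff 3/5 = 3/5
not χ = not 2/5 = 3/5
ψ implies not χ = 1/5 implies 3/5 = 1
((φ implies φ) iff φ) or (ψ implies not χ) = 3/5 or 1 = 1
χ implies ψ = 2/5 implies 1/5 = 4/5
(χ implies ψ) implies χ = 4/5 implies 2/5 = 3/5
not ((χ implies ψ) implies χ) = not 3/5 = 2/5
(((φ implies φ) iff φ) or (ψ implies not χ)) implies not ((χ implies ψ) implies χ) = 1 implies 2/5 = 2/5
not χ = not 2/5 = 3/5
χ iff not χ = 2/5 iff 3/5 = 4/5
φ implies φ = 3/5 implies 3/5 = 1
not (φ implies φ) = not 1 = 0
(χ iff not χ) iff not (φ implies φ) = 4/5 iff 0 = 1/5
φ iff ψ = 3/5 iff 1/5 = 3/5
χ or φ = 2/5 or 3/5 = 3/5
(φ iff ψ) implies (χ or φ) = 3/5 implies 3/5 = 1
((χ iff not χ) iff not (φ implies φ)) iff ((φ iff ψ) implies (χ or φ)) = 1/5 iff 1 = 1/5
((((φ implies φ) iff φ) or (ψ implies not χ)) implies not ((χ implies ψ) implies χ)) implies (((χ iff not χ) iff not (φ implies φ)) iff ((φ iff ψ) implies (χ or φ))) = 2/5 implies 1/5 = 4/5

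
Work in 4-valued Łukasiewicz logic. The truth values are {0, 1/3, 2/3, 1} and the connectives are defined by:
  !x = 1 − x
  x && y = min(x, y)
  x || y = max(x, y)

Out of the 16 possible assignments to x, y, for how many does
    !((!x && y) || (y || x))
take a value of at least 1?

1

x = 0, y = 0 ↦ 1  ≥
x = 0, y = 1/3 ↦ 2/3  <
x = 0, y = 2/3 ↦ 1/3  <
x = 0, y = 1 ↦ 0  <
x = 1/3, y = 0 ↦ 2/3  <
x = 1/3, y = 1/3 ↦ 2/3  <
x = 1/3, y = 2/3 ↦ 1/3  <
x = 1/3, y = 1 ↦ 0  <
x = 2/3, y = 0 ↦ 1/3  <
x = 2/3, y = 1/3 ↦ 1/3  <
x = 2/3, y = 2/3 ↦ 1/3  <
x = 2/3, y = 1 ↦ 0  <
x = 1, y = 0 ↦ 0  <
x = 1, y = 1/3 ↦ 0  <
x = 1, y = 2/3 ↦ 0  <
x = 1, y = 1 ↦ 0  <
So 1 of the 16 assignments meets the threshold.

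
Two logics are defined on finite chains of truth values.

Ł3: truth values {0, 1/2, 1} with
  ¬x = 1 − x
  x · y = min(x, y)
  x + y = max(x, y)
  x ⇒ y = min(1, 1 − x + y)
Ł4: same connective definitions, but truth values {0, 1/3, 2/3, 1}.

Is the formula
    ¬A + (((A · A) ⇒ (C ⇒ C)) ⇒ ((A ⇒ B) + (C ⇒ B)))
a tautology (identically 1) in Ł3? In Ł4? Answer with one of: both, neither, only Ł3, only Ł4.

neither

In Ł3: at A = 1/2, B = 0, C = 1/2 the value is 1/2 — not a tautology.
In Ł4: at A = 1/3, B = 0, C = 1/3 the value is 2/3 — not a tautology.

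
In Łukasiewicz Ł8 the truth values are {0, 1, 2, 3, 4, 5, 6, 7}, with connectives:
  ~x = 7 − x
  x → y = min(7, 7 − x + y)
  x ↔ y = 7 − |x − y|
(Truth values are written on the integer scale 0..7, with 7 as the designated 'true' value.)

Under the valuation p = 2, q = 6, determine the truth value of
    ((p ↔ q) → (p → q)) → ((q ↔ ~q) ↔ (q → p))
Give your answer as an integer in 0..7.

p ↔ q = 2 ↔ 6 = 3
p → q = 2 → 6 = 7
(p ↔ q) → (p → q) = 3 → 7 = 7
~q = ~6 = 1
q ↔ ~q = 6 ↔ 1 = 2
q → p = 6 → 2 = 3
(q ↔ ~q) ↔ (q → p) = 2 ↔ 3 = 6
((p ↔ q) → (p → q)) → ((q ↔ ~q) ↔ (q → p)) = 7 → 6 = 6

6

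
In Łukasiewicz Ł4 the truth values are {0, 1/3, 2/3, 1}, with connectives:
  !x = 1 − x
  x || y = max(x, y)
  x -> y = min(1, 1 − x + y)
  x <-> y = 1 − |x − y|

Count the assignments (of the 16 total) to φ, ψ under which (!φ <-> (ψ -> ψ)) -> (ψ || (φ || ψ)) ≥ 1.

11

φ = 0, ψ = 0 ↦ 0  <
φ = 0, ψ = 1/3 ↦ 1/3  <
φ = 0, ψ = 2/3 ↦ 2/3  <
φ = 0, ψ = 1 ↦ 1  ≥
φ = 1/3, ψ = 0 ↦ 2/3  <
φ = 1/3, ψ = 1/3 ↦ 2/3  <
φ = 1/3, ψ = 2/3 ↦ 1  ≥
φ = 1/3, ψ = 1 ↦ 1  ≥
φ = 2/3, ψ = 0 ↦ 1  ≥
φ = 2/3, ψ = 1/3 ↦ 1  ≥
φ = 2/3, ψ = 2/3 ↦ 1  ≥
φ = 2/3, ψ = 1 ↦ 1  ≥
φ = 1, ψ = 0 ↦ 1  ≥
φ = 1, ψ = 1/3 ↦ 1  ≥
φ = 1, ψ = 2/3 ↦ 1  ≥
φ = 1, ψ = 1 ↦ 1  ≥
So 11 of the 16 assignments meet the threshold.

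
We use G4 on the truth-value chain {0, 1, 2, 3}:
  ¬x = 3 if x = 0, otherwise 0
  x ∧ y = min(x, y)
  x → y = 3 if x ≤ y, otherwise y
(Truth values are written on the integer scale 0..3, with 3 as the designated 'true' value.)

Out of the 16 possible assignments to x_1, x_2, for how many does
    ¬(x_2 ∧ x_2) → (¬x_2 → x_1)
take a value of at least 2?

14

x_1 = 0, x_2 = 0 ↦ 0  <
x_1 = 0, x_2 = 1 ↦ 3  ≥
x_1 = 0, x_2 = 2 ↦ 3  ≥
x_1 = 0, x_2 = 3 ↦ 3  ≥
x_1 = 1, x_2 = 0 ↦ 1  <
x_1 = 1, x_2 = 1 ↦ 3  ≥
x_1 = 1, x_2 = 2 ↦ 3  ≥
x_1 = 1, x_2 = 3 ↦ 3  ≥
x_1 = 2, x_2 = 0 ↦ 2  ≥
x_1 = 2, x_2 = 1 ↦ 3  ≥
x_1 = 2, x_2 = 2 ↦ 3  ≥
x_1 = 2, x_2 = 3 ↦ 3  ≥
x_1 = 3, x_2 = 0 ↦ 3  ≥
x_1 = 3, x_2 = 1 ↦ 3  ≥
x_1 = 3, x_2 = 2 ↦ 3  ≥
x_1 = 3, x_2 = 3 ↦ 3  ≥
So 14 of the 16 assignments meet the threshold.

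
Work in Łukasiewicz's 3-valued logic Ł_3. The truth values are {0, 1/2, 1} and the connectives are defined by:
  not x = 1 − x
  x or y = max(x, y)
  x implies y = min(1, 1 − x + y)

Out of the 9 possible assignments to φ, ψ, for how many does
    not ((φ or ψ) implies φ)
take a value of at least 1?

φ = 0, ψ = 0 ↦ 0  <
φ = 0, ψ = 1/2 ↦ 1/2  <
φ = 0, ψ = 1 ↦ 1  ≥
φ = 1/2, ψ = 0 ↦ 0  <
φ = 1/2, ψ = 1/2 ↦ 0  <
φ = 1/2, ψ = 1 ↦ 1/2  <
φ = 1, ψ = 0 ↦ 0  <
φ = 1, ψ = 1/2 ↦ 0  <
φ = 1, ψ = 1 ↦ 0  <
So 1 of the 9 assignments meets the threshold.

1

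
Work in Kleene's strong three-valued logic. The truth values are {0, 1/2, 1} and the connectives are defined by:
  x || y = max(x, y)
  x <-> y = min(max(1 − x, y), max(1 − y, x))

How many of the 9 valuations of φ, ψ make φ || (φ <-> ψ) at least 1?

φ = 0, ψ = 0 ↦ 1  ≥
φ = 0, ψ = 1/2 ↦ 1/2  <
φ = 0, ψ = 1 ↦ 0  <
φ = 1/2, ψ = 0 ↦ 1/2  <
φ = 1/2, ψ = 1/2 ↦ 1/2  <
φ = 1/2, ψ = 1 ↦ 1/2  <
φ = 1, ψ = 0 ↦ 1  ≥
φ = 1, ψ = 1/2 ↦ 1  ≥
φ = 1, ψ = 1 ↦ 1  ≥
So 4 of the 9 assignments meet the threshold.

4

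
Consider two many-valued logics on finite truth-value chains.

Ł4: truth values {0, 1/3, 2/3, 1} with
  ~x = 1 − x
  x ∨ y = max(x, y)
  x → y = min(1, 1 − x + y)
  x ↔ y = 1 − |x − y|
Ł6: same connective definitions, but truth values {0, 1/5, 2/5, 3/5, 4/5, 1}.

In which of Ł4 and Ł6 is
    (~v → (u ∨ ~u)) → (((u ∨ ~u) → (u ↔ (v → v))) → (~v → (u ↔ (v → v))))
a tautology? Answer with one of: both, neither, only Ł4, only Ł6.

In Ł4: every assignment gives 1 — tautology.
In Ł6: every assignment gives 1 — tautology.

both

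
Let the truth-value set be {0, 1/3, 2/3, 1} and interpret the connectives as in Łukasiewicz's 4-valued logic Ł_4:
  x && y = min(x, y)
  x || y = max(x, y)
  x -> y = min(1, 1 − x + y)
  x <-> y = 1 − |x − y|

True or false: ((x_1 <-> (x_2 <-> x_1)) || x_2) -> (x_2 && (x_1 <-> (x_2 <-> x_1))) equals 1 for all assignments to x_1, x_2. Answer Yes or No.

Counterexample: take x_1 = 1/3, x_2 = 0.
x_2 <-> x_1 = 0 <-> 1/3 = 2/3
x_1 <-> (x_2 <-> x_1) = 1/3 <-> 2/3 = 2/3
(x_1 <-> (x_2 <-> x_1)) || x_2 = 2/3 || 0 = 2/3
x_2 <-> x_1 = 0 <-> 1/3 = 2/3
x_1 <-> (x_2 <-> x_1) = 1/3 <-> 2/3 = 2/3
x_2 && (x_1 <-> (x_2 <-> x_1)) = 0 && 2/3 = 0
((x_1 <-> (x_2 <-> x_1)) || x_2) -> (x_2 && (x_1 <-> (x_2 <-> x_1))) = 2/3 -> 0 = 1/3
This gives 1/3 ≠ 1.

No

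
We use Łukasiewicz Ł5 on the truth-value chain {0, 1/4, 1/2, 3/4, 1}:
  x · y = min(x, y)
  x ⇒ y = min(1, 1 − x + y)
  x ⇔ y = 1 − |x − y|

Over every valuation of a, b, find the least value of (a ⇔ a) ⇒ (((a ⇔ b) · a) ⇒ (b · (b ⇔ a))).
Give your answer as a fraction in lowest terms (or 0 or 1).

1/2

Take a = 1/2, b = 0:
a ⇔ a = 1/2 ⇔ 1/2 = 1
a ⇔ b = 1/2 ⇔ 0 = 1/2
(a ⇔ b) · a = 1/2 · 1/2 = 1/2
b ⇔ a = 0 ⇔ 1/2 = 1/2
b · (b ⇔ a) = 0 · 1/2 = 0
((a ⇔ b) · a) ⇒ (b · (b ⇔ a)) = 1/2 ⇒ 0 = 1/2
(a ⇔ a) ⇒ (((a ⇔ b) · a) ⇒ (b · (b ⇔ a))) = 1 ⇒ 1/2 = 1/2
No assignment yields a value below 1/2, so this is the minimum.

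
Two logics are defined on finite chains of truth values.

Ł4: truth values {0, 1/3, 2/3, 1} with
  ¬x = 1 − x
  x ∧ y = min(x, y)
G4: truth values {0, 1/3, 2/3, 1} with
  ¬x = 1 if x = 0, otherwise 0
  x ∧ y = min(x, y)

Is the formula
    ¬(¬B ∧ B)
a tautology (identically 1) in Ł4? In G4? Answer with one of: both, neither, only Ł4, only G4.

In Ł4: at B = 1/3 the value is 2/3 — not a tautology.
In G4: every assignment gives 1 — tautology.

only G4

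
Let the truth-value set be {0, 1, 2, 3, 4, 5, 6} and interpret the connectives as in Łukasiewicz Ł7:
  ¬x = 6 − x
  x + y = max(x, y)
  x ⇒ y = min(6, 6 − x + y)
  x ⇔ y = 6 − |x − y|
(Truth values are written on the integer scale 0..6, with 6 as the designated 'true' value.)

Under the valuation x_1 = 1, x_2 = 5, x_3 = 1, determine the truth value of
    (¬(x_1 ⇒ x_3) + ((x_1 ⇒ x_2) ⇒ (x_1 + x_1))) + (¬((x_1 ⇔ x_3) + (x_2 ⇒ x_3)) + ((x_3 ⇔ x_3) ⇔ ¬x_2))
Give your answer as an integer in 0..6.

1

x_1 ⇒ x_3 = 1 ⇒ 1 = 6
¬(x_1 ⇒ x_3) = ¬6 = 0
x_1 ⇒ x_2 = 1 ⇒ 5 = 6
x_1 + x_1 = 1 + 1 = 1
(x_1 ⇒ x_2) ⇒ (x_1 + x_1) = 6 ⇒ 1 = 1
¬(x_1 ⇒ x_3) + ((x_1 ⇒ x_2) ⇒ (x_1 + x_1)) = 0 + 1 = 1
x_1 ⇔ x_3 = 1 ⇔ 1 = 6
x_2 ⇒ x_3 = 5 ⇒ 1 = 2
(x_1 ⇔ x_3) + (x_2 ⇒ x_3) = 6 + 2 = 6
¬((x_1 ⇔ x_3) + (x_2 ⇒ x_3)) = ¬6 = 0
x_3 ⇔ x_3 = 1 ⇔ 1 = 6
¬x_2 = ¬5 = 1
(x_3 ⇔ x_3) ⇔ ¬x_2 = 6 ⇔ 1 = 1
¬((x_1 ⇔ x_3) + (x_2 ⇒ x_3)) + ((x_3 ⇔ x_3) ⇔ ¬x_2) = 0 + 1 = 1
(¬(x_1 ⇒ x_3) + ((x_1 ⇒ x_2) ⇒ (x_1 + x_1))) + (¬((x_1 ⇔ x_3) + (x_2 ⇒ x_3)) + ((x_3 ⇔ x_3) ⇔ ¬x_2)) = 1 + 1 = 1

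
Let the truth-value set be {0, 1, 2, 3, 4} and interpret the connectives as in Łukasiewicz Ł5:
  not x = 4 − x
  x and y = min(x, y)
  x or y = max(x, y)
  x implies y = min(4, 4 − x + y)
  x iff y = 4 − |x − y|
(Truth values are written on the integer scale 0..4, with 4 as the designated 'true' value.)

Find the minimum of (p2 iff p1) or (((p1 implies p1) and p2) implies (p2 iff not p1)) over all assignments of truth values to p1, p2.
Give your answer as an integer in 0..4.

Take p1 = 2, p2 = 4:
p2 iff p1 = 4 iff 2 = 2
p1 implies p1 = 2 implies 2 = 4
(p1 implies p1) and p2 = 4 and 4 = 4
not p1 = not 2 = 2
p2 iff not p1 = 4 iff 2 = 2
((p1 implies p1) and p2) implies (p2 iff not p1) = 4 implies 2 = 2
(p2 iff p1) or (((p1 implies p1) and p2) implies (p2 iff not p1)) = 2 or 2 = 2
No assignment yields a value below 2, so this is the minimum.

2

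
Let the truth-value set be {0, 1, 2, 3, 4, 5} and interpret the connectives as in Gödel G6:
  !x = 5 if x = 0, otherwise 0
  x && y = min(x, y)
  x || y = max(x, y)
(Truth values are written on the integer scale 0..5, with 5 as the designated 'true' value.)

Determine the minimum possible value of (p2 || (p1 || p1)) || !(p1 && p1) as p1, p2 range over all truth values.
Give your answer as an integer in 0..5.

Take p1 = 1, p2 = 0:
p1 || p1 = 1 || 1 = 1
p2 || (p1 || p1) = 0 || 1 = 1
p1 && p1 = 1 && 1 = 1
!(p1 && p1) = !1 = 0
(p2 || (p1 || p1)) || !(p1 && p1) = 1 || 0 = 1
No assignment yields a value below 1, so this is the minimum.

1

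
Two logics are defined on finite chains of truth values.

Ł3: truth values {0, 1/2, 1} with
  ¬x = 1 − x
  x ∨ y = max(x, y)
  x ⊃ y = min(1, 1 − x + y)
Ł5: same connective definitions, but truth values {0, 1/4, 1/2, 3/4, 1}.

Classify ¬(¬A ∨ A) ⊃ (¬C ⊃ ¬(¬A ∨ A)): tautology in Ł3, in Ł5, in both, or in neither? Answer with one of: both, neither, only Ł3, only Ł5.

In Ł3: every assignment gives 1 — tautology.
In Ł5: every assignment gives 1 — tautology.

both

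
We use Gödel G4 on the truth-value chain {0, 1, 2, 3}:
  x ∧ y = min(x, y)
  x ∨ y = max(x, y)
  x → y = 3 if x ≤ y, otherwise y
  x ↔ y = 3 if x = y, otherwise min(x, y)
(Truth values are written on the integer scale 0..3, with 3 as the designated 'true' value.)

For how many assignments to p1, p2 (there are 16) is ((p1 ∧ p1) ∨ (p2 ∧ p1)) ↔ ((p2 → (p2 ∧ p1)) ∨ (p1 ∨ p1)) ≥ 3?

p1 = 0, p2 = 0 ↦ 0  <
p1 = 0, p2 = 1 ↦ 3  ≥
p1 = 0, p2 = 2 ↦ 3  ≥
p1 = 0, p2 = 3 ↦ 3  ≥
p1 = 1, p2 = 0 ↦ 1  <
p1 = 1, p2 = 1 ↦ 1  <
p1 = 1, p2 = 2 ↦ 3  ≥
p1 = 1, p2 = 3 ↦ 3  ≥
p1 = 2, p2 = 0 ↦ 2  <
p1 = 2, p2 = 1 ↦ 2  <
p1 = 2, p2 = 2 ↦ 2  <
p1 = 2, p2 = 3 ↦ 3  ≥
p1 = 3, p2 = 0 ↦ 3  ≥
p1 = 3, p2 = 1 ↦ 3  ≥
p1 = 3, p2 = 2 ↦ 3  ≥
p1 = 3, p2 = 3 ↦ 3  ≥
So 10 of the 16 assignments meet the threshold.

10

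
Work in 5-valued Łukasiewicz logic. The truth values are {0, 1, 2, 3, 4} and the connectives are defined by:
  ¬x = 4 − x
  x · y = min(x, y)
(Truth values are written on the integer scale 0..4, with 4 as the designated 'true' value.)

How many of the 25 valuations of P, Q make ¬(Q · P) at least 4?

9

value 4: 9 assignments (counts)
value 3: 7 assignments
value 2: 5 assignments
value 1: 3 assignments
value 0: 1 assignment
So 9 of the 25 assignments meet the threshold.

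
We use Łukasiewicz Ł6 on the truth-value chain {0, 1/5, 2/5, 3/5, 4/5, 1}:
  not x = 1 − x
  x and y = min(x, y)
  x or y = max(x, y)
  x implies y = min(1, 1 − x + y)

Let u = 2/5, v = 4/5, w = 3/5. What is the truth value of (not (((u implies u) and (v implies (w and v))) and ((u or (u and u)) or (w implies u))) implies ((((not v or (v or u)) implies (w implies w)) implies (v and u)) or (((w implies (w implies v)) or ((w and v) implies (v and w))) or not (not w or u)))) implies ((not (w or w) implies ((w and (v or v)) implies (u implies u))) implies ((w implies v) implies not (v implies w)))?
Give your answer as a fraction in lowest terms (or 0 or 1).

1/5

u implies u = 2/5 implies 2/5 = 1
w and v = 3/5 and 4/5 = 3/5
v implies (w and v) = 4/5 implies 3/5 = 4/5
(u implies u) and (v implies (w and v)) = 1 and 4/5 = 4/5
u and u = 2/5 and 2/5 = 2/5
u or (u and u) = 2/5 or 2/5 = 2/5
w implies u = 3/5 implies 2/5 = 4/5
(u or (u and u)) or (w implies u) = 2/5 or 4/5 = 4/5
((u implies u) and (v implies (w and v))) and ((u or (u and u)) or (w implies u)) = 4/5 and 4/5 = 4/5
not (((u implies u) and (v implies (w and v))) and ((u or (u and u)) or (w implies u))) = not 4/5 = 1/5
not v = not 4/5 = 1/5
v or u = 4/5 or 2/5 = 4/5
not v or (v or u) = 1/5 or 4/5 = 4/5
w implies w = 3/5 implies 3/5 = 1
(not v or (v or u)) implies (w implies w) = 4/5 implies 1 = 1
v and u = 4/5 and 2/5 = 2/5
((not v or (v or u)) implies (w implies w)) implies (v and u) = 1 implies 2/5 = 2/5
w implies v = 3/5 implies 4/5 = 1
w implies (w implies v) = 3/5 implies 1 = 1
w and v = 3/5 and 4/5 = 3/5
v and w = 4/5 and 3/5 = 3/5
(w and v) implies (v and w) = 3/5 implies 3/5 = 1
(w implies (w implies v)) or ((w and v) implies (v and w)) = 1 or 1 = 1
not w = not 3/5 = 2/5
not w or u = 2/5 or 2/5 = 2/5
not (not w or u) = not 2/5 = 3/5
((w implies (w implies v)) or ((w and v) implies (v and w))) or not (not w or u) = 1 or 3/5 = 1
(((not v or (v or u)) implies (w implies w)) implies (v and u)) or (((w implies (w implies v)) or ((w and v) implies (v and w))) or not (not w or u)) = 2/5 or 1 = 1
not (((u implies u) and (v implies (w and v))) and ((u or (u and u)) or (w implies u))) implies ((((not v or (v or u)) implies (w implies w)) implies (v and u)) or (((w implies (w implies v)) or ((w and v) implies (v and w))) or not (not w or u))) = 1/5 implies 1 = 1
w or w = 3/5 or 3/5 = 3/5
not (w or w) = not 3/5 = 2/5
v or v = 4/5 or 4/5 = 4/5
w and (v or v) = 3/5 and 4/5 = 3/5
u implies u = 2/5 implies 2/5 = 1
(w and (v or v)) implies (u implies u) = 3/5 implies 1 = 1
not (w or w) implies ((w and (v or v)) implies (u implies u)) = 2/5 implies 1 = 1
w implies v = 3/5 implies 4/5 = 1
v implies w = 4/5 implies 3/5 = 4/5
not (v implies w) = not 4/5 = 1/5
(w implies v) implies not (v implies w) = 1 implies 1/5 = 1/5
(not (w or w) implies ((w and (v or v)) implies (u implies u))) implies ((w implies v) implies not (v implies w)) = 1 implies 1/5 = 1/5
(not (((u implies u) and (v implies (w and v))) and ((u or (u and u)) or (w implies u))) implies ((((not v or (v or u)) implies (w implies w)) implies (v and u)) or (((w implies (w implies v)) or ((w and v) implies (v and w))) or not (not w or u)))) implies ((not (w or w) implies ((w and (v or v)) implies (u implies u))) implies ((w implies v) implies not (v implies w))) = 1 implies 1/5 = 1/5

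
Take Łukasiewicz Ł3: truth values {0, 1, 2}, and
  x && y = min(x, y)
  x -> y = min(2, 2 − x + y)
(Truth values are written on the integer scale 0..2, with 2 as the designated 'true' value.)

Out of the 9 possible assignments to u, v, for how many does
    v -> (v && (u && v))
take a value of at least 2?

u = 0, v = 0 ↦ 2  ≥
u = 0, v = 1 ↦ 1  <
u = 0, v = 2 ↦ 0  <
u = 1, v = 0 ↦ 2  ≥
u = 1, v = 1 ↦ 2  ≥
u = 1, v = 2 ↦ 1  <
u = 2, v = 0 ↦ 2  ≥
u = 2, v = 1 ↦ 2  ≥
u = 2, v = 2 ↦ 2  ≥
So 6 of the 9 assignments meet the threshold.

6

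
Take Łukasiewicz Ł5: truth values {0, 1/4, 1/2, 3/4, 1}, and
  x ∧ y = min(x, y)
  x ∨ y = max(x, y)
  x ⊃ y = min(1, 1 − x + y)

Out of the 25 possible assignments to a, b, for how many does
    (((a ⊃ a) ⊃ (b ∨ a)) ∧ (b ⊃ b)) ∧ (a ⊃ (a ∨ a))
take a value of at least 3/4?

value 1: 9 assignments (counts)
value 3/4: 7 assignments (counts)
value 1/2: 5 assignments
value 1/4: 3 assignments
value 0: 1 assignment
So 16 of the 25 assignments meet the threshold.

16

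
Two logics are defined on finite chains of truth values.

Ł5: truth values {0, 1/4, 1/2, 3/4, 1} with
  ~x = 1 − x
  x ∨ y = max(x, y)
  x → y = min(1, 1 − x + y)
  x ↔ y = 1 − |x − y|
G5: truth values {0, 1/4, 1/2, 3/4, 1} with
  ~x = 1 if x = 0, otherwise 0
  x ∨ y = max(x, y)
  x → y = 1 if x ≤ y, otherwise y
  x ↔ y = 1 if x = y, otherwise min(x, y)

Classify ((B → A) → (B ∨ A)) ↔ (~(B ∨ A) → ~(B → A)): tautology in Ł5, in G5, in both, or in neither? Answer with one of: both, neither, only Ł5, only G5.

only Ł5

In Ł5: every assignment gives 1 — tautology.
In G5: at A = 1/4, B = 0 the value is 1/4 — not a tautology.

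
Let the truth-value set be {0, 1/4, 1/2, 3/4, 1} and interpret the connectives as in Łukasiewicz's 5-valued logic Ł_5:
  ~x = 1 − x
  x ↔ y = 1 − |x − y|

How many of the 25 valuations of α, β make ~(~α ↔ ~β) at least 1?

value 1: 2 assignments (counts)
value 3/4: 4 assignments
value 1/2: 6 assignments
value 1/4: 8 assignments
value 0: 5 assignments
So 2 of the 25 assignments meet the threshold.

2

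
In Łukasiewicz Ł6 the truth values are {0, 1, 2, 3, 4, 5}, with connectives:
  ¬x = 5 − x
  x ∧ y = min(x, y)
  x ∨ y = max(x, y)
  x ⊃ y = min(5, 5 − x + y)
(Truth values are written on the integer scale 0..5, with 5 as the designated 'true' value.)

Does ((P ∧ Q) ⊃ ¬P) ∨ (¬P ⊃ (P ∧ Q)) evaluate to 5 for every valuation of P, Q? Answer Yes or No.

Yes

At P = 2, Q = 5, for instance:
P ∧ Q = 2 ∧ 5 = 2
¬P = ¬2 = 3
(P ∧ Q) ⊃ ¬P = 2 ⊃ 3 = 5
¬P ⊃ (P ∧ Q) = 3 ⊃ 2 = 4
((P ∧ Q) ⊃ ¬P) ∨ (¬P ⊃ (P ∧ Q)) = 5 ∨ 4 = 5
and checking the remaining 35 assignments likewise gives ≥ 5 in every case.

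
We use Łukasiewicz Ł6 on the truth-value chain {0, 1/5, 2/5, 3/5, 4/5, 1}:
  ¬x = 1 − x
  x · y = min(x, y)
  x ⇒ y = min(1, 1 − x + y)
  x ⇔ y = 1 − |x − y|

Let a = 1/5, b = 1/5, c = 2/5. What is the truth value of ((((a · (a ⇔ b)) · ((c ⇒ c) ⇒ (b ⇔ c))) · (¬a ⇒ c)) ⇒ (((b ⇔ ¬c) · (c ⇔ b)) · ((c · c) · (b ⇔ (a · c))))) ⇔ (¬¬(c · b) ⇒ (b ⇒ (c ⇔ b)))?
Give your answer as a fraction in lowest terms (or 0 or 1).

a ⇔ b = 1/5 ⇔ 1/5 = 1
a · (a ⇔ b) = 1/5 · 1 = 1/5
c ⇒ c = 2/5 ⇒ 2/5 = 1
b ⇔ c = 1/5 ⇔ 2/5 = 4/5
(c ⇒ c) ⇒ (b ⇔ c) = 1 ⇒ 4/5 = 4/5
(a · (a ⇔ b)) · ((c ⇒ c) ⇒ (b ⇔ c)) = 1/5 · 4/5 = 1/5
¬a = ¬1/5 = 4/5
¬a ⇒ c = 4/5 ⇒ 2/5 = 3/5
((a · (a ⇔ b)) · ((c ⇒ c) ⇒ (b ⇔ c))) · (¬a ⇒ c) = 1/5 · 3/5 = 1/5
¬c = ¬2/5 = 3/5
b ⇔ ¬c = 1/5 ⇔ 3/5 = 3/5
c ⇔ b = 2/5 ⇔ 1/5 = 4/5
(b ⇔ ¬c) · (c ⇔ b) = 3/5 · 4/5 = 3/5
c · c = 2/5 · 2/5 = 2/5
a · c = 1/5 · 2/5 = 1/5
b ⇔ (a · c) = 1/5 ⇔ 1/5 = 1
(c · c) · (b ⇔ (a · c)) = 2/5 · 1 = 2/5
((b ⇔ ¬c) · (c ⇔ b)) · ((c · c) · (b ⇔ (a · c))) = 3/5 · 2/5 = 2/5
(((a · (a ⇔ b)) · ((c ⇒ c) ⇒ (b ⇔ c))) · (¬a ⇒ c)) ⇒ (((b ⇔ ¬c) · (c ⇔ b)) · ((c · c) · (b ⇔ (a · c)))) = 1/5 ⇒ 2/5 = 1
c · b = 2/5 · 1/5 = 1/5
¬(c · b) = ¬1/5 = 4/5
¬¬(c · b) = ¬4/5 = 1/5
c ⇔ b = 2/5 ⇔ 1/5 = 4/5
b ⇒ (c ⇔ b) = 1/5 ⇒ 4/5 = 1
¬¬(c · b) ⇒ (b ⇒ (c ⇔ b)) = 1/5 ⇒ 1 = 1
((((a · (a ⇔ b)) · ((c ⇒ c) ⇒ (b ⇔ c))) · (¬a ⇒ c)) ⇒ (((b ⇔ ¬c) · (c ⇔ b)) · ((c · c) · (b ⇔ (a · c))))) ⇔ (¬¬(c · b) ⇒ (b ⇒ (c ⇔ b))) = 1 ⇔ 1 = 1

1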